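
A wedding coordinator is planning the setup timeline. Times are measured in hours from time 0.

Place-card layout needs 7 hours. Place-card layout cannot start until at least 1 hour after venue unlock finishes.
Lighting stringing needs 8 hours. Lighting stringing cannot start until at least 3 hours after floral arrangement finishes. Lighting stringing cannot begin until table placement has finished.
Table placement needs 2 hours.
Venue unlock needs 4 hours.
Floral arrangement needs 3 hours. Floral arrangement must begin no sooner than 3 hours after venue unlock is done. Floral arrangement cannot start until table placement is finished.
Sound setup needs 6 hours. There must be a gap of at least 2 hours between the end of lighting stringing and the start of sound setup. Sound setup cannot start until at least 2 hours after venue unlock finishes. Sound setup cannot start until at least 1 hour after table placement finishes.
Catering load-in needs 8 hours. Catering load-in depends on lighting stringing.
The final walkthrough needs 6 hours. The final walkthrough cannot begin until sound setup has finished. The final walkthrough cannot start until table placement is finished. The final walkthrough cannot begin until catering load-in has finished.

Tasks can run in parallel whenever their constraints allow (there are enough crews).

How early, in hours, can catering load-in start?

21

Nothing blocks table placement, so it runs from hour 0 to hour 2.
Venue unlock can start immediately at hour 0; it finishes at hour 4.
Floral arrangement needs all of venue unlock (finishes hour 4, plus 3-hour gap → hour 7); table placement (finishes hour 2). That puts its earliest start at hour 7; it finishes at 7 + 3 = hour 10.
Lighting stringing needs all of floral arrangement (finishes hour 10, plus 3-hour gap → hour 13); table placement (finishes hour 2). That puts its earliest start at hour 13; it finishes at 13 + 8 = hour 21.
Catering load-in waits on lighting stringing (finishes hour 21), so the earliest it can start is hour 21.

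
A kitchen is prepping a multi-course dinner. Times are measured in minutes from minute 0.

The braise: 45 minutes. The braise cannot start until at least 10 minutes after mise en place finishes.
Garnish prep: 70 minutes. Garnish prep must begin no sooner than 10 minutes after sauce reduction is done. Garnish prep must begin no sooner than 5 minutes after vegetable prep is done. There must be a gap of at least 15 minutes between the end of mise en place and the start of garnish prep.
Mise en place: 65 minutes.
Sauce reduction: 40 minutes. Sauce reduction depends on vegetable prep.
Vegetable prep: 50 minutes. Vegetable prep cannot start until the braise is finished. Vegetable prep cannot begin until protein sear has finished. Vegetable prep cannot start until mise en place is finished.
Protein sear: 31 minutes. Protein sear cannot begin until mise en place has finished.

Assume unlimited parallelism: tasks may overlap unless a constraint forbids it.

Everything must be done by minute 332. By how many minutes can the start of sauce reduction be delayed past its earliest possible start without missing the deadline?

Mise en place has no prerequisites, so it starts at minute 0 and finishes at minute 65.
Protein sear cannot begin until mise en place (finishes minute 65). It runs from minute 65 to 65 + 31 = minute 96.
After mise en place (finishes minute 65, plus 10-minute gap → minute 75), the braise can start at minute 75 and finishes at minute 120.
Vegetable prep needs all of the braise (finishes minute 120); protein sear (finishes minute 96); mise en place (finishes minute 65). That puts its earliest start at minute 120; it finishes at 120 + 50 = minute 170.
After vegetable prep (finishes minute 170), sauce reduction can start at minute 170 and finishes at minute 210.

Working backward from the deadline:
Nothing follows garnish prep; the deadline of minute 332 is its only limit. It must start by 332 − 70 = minute 262.
Sauce reduction feeds into garnish prep (must start by minute 262, minus 10-minute gap → minute 252); so sauce reduction must finish by minute 252 and therefore start by minute 212.
So sauce reduction can start as early as minute 170 and as late as minute 212, giving 212 − 170 = 42 minutes of slack.

42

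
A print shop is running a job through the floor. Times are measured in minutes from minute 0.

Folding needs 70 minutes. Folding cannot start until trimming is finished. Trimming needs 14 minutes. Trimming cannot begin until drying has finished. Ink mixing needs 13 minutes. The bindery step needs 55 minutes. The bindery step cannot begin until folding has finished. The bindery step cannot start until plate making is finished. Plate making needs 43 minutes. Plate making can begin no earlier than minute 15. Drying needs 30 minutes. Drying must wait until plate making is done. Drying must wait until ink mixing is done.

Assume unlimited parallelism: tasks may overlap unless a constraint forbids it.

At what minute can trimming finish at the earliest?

Ink mixing can start immediately at minute 0; it finishes at minute 13.
After its own release at minute 15, plate making can start at minute 15 and finishes at minute 58.
For drying: plate making (finishes minute 58); ink mixing (finishes minute 13). Taking the maximum gives a start of minute 58, and it finishes at 58 + 30 = minute 88.
Trimming waits on drying (finishes minute 88), so it starts at minute 88 and finishes at 88 + 14 = minute 102.

102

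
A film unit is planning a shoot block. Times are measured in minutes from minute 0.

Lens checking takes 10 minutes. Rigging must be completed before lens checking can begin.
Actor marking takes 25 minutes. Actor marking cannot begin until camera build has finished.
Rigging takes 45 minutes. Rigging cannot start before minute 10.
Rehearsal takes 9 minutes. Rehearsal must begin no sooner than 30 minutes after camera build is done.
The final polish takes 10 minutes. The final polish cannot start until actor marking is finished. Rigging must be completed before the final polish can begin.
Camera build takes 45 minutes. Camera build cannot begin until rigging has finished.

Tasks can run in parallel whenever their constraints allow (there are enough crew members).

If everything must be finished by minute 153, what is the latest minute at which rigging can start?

24

To finish by minute 153, the final polish (duration 10) must start no later than minute 143.
Actor marking must finish before the final polish (must start by minute 143). With a 25-minute duration, actor marking must start by 143 − 25 = minute 118.
Rehearsal has no dependents, so it just needs to finish by minute 153. Starting by 153 − 9 = minute 144 achieves that.
Camera build feeds actor marking (must start by minute 118); rehearsal (must start by minute 144, minus 30-minute gap → minute 114). Taking the minimum, camera build must finish by minute 114 and start by 114 − 45 = minute 69.
Nothing follows lens checking; the deadline of minute 153 is its only limit. It must start by 153 − 10 = minute 143.
Rigging feeds camera build (must start by minute 69); lens checking (must start by minute 143); the final polish (must start by minute 143). Taking the minimum, rigging must finish by minute 69 and start by 69 − 45 = minute 24.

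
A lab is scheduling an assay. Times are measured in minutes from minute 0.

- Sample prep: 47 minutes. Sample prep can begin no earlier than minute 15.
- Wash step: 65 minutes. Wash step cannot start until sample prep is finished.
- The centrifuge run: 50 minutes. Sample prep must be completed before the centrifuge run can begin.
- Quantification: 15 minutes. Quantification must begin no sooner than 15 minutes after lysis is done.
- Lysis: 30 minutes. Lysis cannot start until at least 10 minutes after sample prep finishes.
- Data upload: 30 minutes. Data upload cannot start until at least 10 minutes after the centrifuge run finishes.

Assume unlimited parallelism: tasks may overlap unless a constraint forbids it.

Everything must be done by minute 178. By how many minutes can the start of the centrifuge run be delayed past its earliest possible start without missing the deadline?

26

Sample prep cannot begin until its own release at minute 15. It runs from minute 15 to 15 + 47 = minute 62.
The centrifuge run cannot begin until sample prep (finishes minute 62). It runs from minute 62 to 62 + 50 = minute 112.

Working backward from the deadline:
Data upload must finish by minute 178; it takes 30 minutes, so it must start by 178 − 30 = minute 148.
The centrifuge run has to be done before data upload (must start by minute 148, minus 10-minute gap → minute 138). That means finishing by minute 138, i.e. starting by 138 − 50 = minute 88.
So the centrifuge run can start as early as minute 62 and as late as minute 88, giving 88 − 62 = 26 minutes of slack.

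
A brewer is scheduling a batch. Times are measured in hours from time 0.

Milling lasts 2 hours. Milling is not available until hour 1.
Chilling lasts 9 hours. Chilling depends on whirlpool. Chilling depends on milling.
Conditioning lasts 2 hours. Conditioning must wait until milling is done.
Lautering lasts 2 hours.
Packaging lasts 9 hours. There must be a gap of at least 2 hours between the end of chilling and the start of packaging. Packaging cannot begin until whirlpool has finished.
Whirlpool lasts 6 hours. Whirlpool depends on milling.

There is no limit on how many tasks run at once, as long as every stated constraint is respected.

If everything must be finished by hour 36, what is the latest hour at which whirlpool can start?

10

To finish by hour 36, packaging (duration 9) must start no later than hour 27.
Chilling must finish before packaging (must start by hour 27, minus 2-hour gap → hour 25). With a 9-hour duration, chilling must start by 25 − 9 = hour 16.
For whirlpool: chilling (must start by hour 16); packaging (must start by hour 27). The most restrictive is hour 16; with a 6-hour duration, whirlpool must start by hour 10.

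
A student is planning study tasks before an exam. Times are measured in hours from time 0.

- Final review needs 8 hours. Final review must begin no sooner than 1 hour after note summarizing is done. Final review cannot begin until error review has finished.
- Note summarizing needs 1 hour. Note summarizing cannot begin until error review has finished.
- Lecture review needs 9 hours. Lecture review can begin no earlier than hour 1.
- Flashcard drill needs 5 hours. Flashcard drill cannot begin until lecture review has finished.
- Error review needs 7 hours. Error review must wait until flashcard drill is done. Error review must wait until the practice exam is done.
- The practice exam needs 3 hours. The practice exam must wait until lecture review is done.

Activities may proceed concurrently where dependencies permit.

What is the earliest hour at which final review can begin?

Lecture review waits on its own release at hour 1, so it starts at hour 1 and finishes at 1 + 9 = hour 10.
The practice exam waits on lecture review (finishes hour 10), so it starts at hour 10 and finishes at 10 + 3 = hour 13.
Flashcard drill waits on lecture review (finishes hour 10), so it starts at hour 10 and finishes at 10 + 5 = hour 15.
Error review has to wait for flashcard drill (finishes hour 15); the practice exam (finishes hour 13). The latest of these is hour 15, so error review runs hour 15 to 15 + 7 = hour 22.
Note summarizing waits on error review (finishes hour 22), so it starts at hour 22 and finishes at 22 + 1 = hour 23.
Final review waits on note summarizing (finishes hour 23, plus 1-hour gap → hour 24); error review (finishes hour 22). The latest of these is hour 24, which is the earliest final review can start.

24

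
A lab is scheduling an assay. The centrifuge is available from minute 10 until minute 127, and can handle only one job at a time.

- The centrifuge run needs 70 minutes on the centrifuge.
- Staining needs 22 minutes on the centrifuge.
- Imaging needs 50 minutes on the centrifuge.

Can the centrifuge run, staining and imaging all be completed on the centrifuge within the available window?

The centrifuge window is 127 − 10 = 117 minutes.
Running back to back, the jobs need 70 + 22 + 50 = 142 minutes on the centrifuge.
Since 142 > 117, they cannot all fit.

No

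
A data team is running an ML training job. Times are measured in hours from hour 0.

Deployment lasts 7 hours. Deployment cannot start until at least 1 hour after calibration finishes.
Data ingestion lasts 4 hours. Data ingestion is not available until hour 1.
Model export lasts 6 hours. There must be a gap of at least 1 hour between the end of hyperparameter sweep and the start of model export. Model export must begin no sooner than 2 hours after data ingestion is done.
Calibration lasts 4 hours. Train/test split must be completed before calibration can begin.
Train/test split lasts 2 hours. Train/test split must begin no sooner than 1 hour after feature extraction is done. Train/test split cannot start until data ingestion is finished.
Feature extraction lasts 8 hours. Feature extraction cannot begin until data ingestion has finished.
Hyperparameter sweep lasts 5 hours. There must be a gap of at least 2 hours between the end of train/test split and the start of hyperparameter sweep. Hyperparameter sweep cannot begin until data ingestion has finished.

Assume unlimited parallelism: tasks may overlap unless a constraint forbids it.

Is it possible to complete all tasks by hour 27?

After its own release at hour 1, data ingestion can start at hour 1 and finishes at hour 5.
After data ingestion (finishes hour 5), feature extraction can start at hour 5 and finishes at hour 13.
For train/test split: feature extraction (finishes hour 13, plus 1-hour gap → hour 14); data ingestion (finishes hour 5). Taking the maximum gives a start of hour 14, and it finishes at 14 + 2 = hour 16.
Calibration cannot begin until train/test split (finishes hour 16). It runs from hour 16 to 16 + 4 = hour 20.
After calibration (finishes hour 20, plus 1-hour gap → hour 21), deployment can start at hour 21 and finishes at hour 28.
Hyperparameter sweep needs all of train/test split (finishes hour 16, plus 2-hour gap → hour 18); data ingestion (finishes hour 5). That puts its earliest start at hour 18; it finishes at 18 + 5 = hour 23.
Model export has to wait for hyperparameter sweep (finishes hour 23, plus 1-hour gap → hour 24); data ingestion (finishes hour 5, plus 2-hour gap → hour 7). The latest of these is hour 24, so model export runs hour 24 to 24 + 6 = hour 30.
The earliest everything can be done is hour 30, which is after the deadline of 27, so it is not possible.

No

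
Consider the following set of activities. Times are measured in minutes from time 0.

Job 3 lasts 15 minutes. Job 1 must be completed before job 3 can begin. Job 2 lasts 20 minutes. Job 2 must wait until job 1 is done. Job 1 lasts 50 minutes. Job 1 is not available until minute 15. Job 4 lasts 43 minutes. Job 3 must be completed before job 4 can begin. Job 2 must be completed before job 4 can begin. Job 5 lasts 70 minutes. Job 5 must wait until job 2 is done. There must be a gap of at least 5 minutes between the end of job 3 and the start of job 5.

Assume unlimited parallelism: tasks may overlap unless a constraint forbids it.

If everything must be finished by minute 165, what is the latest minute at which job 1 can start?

Nothing follows job 4; the deadline of minute 165 is its only limit. It must start by 165 − 43 = minute 122.
To finish by minute 165, job 5 (duration 70) must start no later than minute 95.
Job 2 has several dependents: job 4 (must start by minute 122); job 5 (must start by minute 95). The earliest of those limits is minute 95, so job 2 must start by 95 − 20 = minute 75.
Job 3 has several dependents: job 4 (must start by minute 122); job 5 (must start by minute 95, minus 5-minute gap → minute 90). The earliest of those limits is minute 90, so job 3 must start by 90 − 15 = minute 75.
Job 1 has several dependents: job 2 (must start by minute 75); job 3 (must start by minute 75). The earliest of those limits is minute 75, so job 1 must start by 75 − 50 = minute 25.

25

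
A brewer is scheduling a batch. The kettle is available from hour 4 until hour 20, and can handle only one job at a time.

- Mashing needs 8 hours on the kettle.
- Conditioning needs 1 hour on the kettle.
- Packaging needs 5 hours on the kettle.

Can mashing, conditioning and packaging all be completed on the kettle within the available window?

Yes

The kettle window is 20 − 4 = 16 hours.
Running back to back, the jobs need 8 + 1 + 5 = 14 hours on the kettle.
Since 14 ≤ 16, they fit within the window.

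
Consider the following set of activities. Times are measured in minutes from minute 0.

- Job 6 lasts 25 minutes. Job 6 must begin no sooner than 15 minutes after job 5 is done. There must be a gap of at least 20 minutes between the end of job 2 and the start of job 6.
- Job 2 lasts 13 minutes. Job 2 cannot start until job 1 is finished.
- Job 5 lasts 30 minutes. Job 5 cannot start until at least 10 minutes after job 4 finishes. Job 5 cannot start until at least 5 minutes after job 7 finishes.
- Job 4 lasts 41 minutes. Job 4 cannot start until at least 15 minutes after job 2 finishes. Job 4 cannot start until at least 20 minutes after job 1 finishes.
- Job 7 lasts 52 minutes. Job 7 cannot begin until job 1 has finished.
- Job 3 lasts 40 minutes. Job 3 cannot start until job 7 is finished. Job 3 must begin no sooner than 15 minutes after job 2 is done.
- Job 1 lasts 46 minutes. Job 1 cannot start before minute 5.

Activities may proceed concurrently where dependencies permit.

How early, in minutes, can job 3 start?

103

Job 1 waits on its own release at minute 5, so it starts at minute 5 and finishes at 5 + 46 = minute 51.
Job 7 waits on job 1 (finishes minute 51), so it starts at minute 51 and finishes at 51 + 52 = minute 103.
Job 2 cannot begin until job 1 (finishes minute 51). It runs from minute 51 to 51 + 13 = minute 64.
Job 3 waits on job 7 (finishes minute 103); job 2 (finishes minute 64, plus 15-minute gap → minute 79). The latest of these is minute 103, which is the earliest job 3 can start.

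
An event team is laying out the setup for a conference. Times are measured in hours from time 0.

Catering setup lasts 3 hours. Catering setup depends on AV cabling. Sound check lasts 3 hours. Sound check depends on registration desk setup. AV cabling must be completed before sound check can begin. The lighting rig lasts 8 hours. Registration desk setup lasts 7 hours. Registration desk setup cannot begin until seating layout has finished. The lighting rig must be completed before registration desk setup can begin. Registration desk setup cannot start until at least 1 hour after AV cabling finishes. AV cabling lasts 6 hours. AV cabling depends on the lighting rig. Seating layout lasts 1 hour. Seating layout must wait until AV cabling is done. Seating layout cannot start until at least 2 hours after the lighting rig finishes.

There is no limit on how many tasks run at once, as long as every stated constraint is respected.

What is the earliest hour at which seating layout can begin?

14

The lighting rig can start immediately at hour 0; it finishes at hour 8.
AV cabling cannot begin until the lighting rig (finishes hour 8). It runs from hour 8 to 8 + 6 = hour 14.
Seating layout waits on AV cabling (finishes hour 14); the lighting rig (finishes hour 8, plus 2-hour gap → hour 10). The latest of these is hour 14, which is the earliest seating layout can start.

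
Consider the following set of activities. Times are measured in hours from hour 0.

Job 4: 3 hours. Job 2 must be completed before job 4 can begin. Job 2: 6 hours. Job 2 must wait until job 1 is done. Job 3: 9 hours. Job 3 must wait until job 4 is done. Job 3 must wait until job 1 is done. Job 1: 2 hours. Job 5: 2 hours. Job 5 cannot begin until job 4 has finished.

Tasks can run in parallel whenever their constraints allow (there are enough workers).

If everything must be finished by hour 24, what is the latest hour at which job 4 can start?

12

To finish by hour 24, job 3 (duration 9) must start no later than hour 15.
Job 5 has no dependents, so it just needs to finish by hour 24. Starting by 24 − 2 = hour 22 achieves that.
Job 4 must finish in time for job 3 (must start by hour 15); job 5 (must start by hour 22). The tightest is hour 15, so job 4 must start by 15 − 3 = hour 12.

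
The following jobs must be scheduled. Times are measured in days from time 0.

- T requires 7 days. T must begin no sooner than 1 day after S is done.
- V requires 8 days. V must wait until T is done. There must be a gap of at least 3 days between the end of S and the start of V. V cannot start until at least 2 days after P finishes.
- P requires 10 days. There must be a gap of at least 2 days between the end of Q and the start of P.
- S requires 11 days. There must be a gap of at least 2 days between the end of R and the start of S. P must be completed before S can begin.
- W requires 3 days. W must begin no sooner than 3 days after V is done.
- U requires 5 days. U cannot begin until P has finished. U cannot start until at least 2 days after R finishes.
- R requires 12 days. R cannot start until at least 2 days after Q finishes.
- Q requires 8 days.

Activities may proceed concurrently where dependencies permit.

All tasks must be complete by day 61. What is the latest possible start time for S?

28

Nothing follows W; the deadline of day 61 is its only limit. It must start by 61 − 3 = day 58.
V must finish before W (must start by day 58, minus 3-day gap → day 55). With an 8-day duration, V must start by 55 − 8 = day 47.
T has to be done before V (must start by day 47). That means finishing by day 47, i.e. starting by 47 − 7 = day 40.
S feeds T (must start by day 40, minus 1-day gap → day 39); V (must start by day 47, minus 3-day gap → day 44). Taking the minimum, S must finish by day 39 and start by 39 − 11 = day 28.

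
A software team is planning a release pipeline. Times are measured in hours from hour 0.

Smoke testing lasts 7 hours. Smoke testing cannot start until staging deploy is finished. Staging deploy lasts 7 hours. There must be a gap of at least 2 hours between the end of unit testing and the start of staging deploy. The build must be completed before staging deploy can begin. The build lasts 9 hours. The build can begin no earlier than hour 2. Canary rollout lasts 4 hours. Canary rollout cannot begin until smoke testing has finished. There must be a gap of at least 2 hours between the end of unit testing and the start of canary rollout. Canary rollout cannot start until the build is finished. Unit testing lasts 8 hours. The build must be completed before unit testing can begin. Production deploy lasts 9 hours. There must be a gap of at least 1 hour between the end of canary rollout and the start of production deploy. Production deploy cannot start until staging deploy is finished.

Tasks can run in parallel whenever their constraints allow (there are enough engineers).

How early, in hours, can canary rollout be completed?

39

After its own release at hour 2, the build can start at hour 2 and finishes at hour 11.
After the build (finishes hour 11), unit testing can start at hour 11 and finishes at hour 19.
Staging deploy cannot start until unit testing (finishes hour 19, plus 2-hour gap → hour 21); the build (finishes hour 11). The controlling bound is hour 21, so staging deploy finishes at 21 + 7 = hour 28.
Smoke testing waits on staging deploy (finishes hour 28), so it starts at hour 28 and finishes at 28 + 7 = hour 35.
Canary rollout needs all of smoke testing (finishes hour 35); unit testing (finishes hour 19, plus 2-hour gap → hour 21); the build (finishes hour 11). That puts its earliest start at hour 35; it finishes at 35 + 4 = hour 39.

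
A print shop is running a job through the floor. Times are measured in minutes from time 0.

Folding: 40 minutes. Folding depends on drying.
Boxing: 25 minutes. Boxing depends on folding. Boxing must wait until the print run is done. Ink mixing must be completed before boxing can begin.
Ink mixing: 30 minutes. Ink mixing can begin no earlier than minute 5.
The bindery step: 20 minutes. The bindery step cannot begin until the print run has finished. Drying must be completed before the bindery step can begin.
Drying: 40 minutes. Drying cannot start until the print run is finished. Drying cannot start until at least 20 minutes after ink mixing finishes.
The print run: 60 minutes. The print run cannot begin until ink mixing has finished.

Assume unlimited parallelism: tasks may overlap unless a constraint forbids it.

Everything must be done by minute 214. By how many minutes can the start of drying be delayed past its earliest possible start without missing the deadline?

14

After its own release at minute 5, ink mixing can start at minute 5 and finishes at minute 35.
The print run waits on ink mixing (finishes minute 35), so it starts at minute 35 and finishes at 35 + 60 = minute 95.
Drying needs all of the print run (finishes minute 95); ink mixing (finishes minute 35, plus 20-minute gap → minute 55). That puts its earliest start at minute 95; it finishes at 95 + 40 = minute 135.

Working backward from the deadline:
Nothing follows boxing; the deadline of minute 214 is its only limit. It must start by 214 − 25 = minute 189.
Folding feeds into boxing (must start by minute 189); so folding must finish by minute 189 and therefore start by minute 149.
The bindery step has no dependents, so it just needs to finish by minute 214. Starting by 214 − 20 = minute 194 achieves that.
For drying: folding (must start by minute 149); the bindery step (must start by minute 194). The most restrictive is minute 149; with a 40-minute duration, drying must start by minute 109.
So drying can start as early as minute 95 and as late as minute 109, giving 109 − 95 = 14 minutes of slack.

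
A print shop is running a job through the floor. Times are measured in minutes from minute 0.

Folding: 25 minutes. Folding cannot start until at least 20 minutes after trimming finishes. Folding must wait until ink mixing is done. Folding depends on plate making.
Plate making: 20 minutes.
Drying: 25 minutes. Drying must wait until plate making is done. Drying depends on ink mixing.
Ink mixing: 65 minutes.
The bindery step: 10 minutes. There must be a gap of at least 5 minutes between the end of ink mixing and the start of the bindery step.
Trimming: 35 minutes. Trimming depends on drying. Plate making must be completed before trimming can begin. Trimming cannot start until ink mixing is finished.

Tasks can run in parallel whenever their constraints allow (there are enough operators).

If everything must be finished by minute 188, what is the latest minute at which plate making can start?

63

Folding must finish by minute 188; it takes 25 minutes, so it must start by 188 − 25 = minute 163.
Trimming feeds into folding (must start by minute 163, minus 20-minute gap → minute 143); so trimming must finish by minute 143 and therefore start by minute 108.
Drying must finish before trimming (must start by minute 108). With a 25-minute duration, drying must start by 108 − 25 = minute 83.
Plate making has several dependents: drying (must start by minute 83); trimming (must start by minute 108); folding (must start by minute 163). The earliest of those limits is minute 83, so plate making must start by 83 − 20 = minute 63.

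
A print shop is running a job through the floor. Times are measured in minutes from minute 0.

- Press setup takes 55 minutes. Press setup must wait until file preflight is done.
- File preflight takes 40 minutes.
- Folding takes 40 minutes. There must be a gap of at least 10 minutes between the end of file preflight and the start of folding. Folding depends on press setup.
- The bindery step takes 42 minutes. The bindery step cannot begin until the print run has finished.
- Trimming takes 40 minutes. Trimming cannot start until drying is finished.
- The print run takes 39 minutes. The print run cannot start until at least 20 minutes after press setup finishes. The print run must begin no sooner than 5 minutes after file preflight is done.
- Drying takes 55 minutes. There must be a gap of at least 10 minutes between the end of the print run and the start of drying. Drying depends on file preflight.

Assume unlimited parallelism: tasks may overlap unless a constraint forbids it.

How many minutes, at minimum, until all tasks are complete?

259

File preflight has no prerequisites, so it starts at minute 0 and finishes at minute 40.
Press setup waits on file preflight (finishes minute 40), so it starts at minute 40 and finishes at 40 + 55 = minute 95.
Folding cannot start until file preflight (finishes minute 40, plus 10-minute gap → minute 50); press setup (finishes minute 95). The controlling bound is minute 95, so folding finishes at 95 + 40 = minute 135.
The print run cannot start until press setup (finishes minute 95, plus 20-minute gap → minute 115); file preflight (finishes minute 40, plus 5-minute gap → minute 45). The controlling bound is minute 115, so the print run finishes at 115 + 39 = minute 154.
The bindery step cannot begin until the print run (finishes minute 154). It runs from minute 154 to 154 + 42 = minute 196.
Drying needs all of the print run (finishes minute 154, plus 10-minute gap → minute 164); file preflight (finishes minute 40). That puts its earliest start at minute 164; it finishes at 164 + 55 = minute 219.
After drying (finishes minute 219), trimming can start at minute 219 and finishes at minute 259.
All tasks are finished once the last one completes. Finish times: File preflight at 40, Press setup at 95, The print run at 154, Drying at 219, Trimming at 259, Folding at 135, The bindery step at 196. The latest is minute 259.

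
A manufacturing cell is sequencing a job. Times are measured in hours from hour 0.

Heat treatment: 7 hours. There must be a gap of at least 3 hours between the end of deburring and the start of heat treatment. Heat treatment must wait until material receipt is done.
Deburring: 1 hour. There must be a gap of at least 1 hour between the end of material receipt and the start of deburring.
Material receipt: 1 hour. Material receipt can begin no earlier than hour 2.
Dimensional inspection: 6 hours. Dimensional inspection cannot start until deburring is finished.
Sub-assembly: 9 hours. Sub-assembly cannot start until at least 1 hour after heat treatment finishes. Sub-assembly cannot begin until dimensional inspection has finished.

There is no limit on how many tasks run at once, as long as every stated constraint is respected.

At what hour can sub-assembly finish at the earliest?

25

After its own release at hour 2, material receipt can start at hour 2 and finishes at hour 3.
Deburring cannot begin until material receipt (finishes hour 3, plus 1-hour gap → hour 4). It runs from hour 4 to 4 + 1 = hour 5.
Dimensional inspection cannot begin until deburring (finishes hour 5). It runs from hour 5 to 5 + 6 = hour 11.
Heat treatment has to wait for deburring (finishes hour 5, plus 3-hour gap → hour 8); material receipt (finishes hour 3). The latest of these is hour 8, so heat treatment runs hour 8 to 8 + 7 = hour 15.
For sub-assembly: heat treatment (finishes hour 15, plus 1-hour gap → hour 16); dimensional inspection (finishes hour 11). Taking the maximum gives a start of hour 16, and it finishes at 16 + 9 = hour 25.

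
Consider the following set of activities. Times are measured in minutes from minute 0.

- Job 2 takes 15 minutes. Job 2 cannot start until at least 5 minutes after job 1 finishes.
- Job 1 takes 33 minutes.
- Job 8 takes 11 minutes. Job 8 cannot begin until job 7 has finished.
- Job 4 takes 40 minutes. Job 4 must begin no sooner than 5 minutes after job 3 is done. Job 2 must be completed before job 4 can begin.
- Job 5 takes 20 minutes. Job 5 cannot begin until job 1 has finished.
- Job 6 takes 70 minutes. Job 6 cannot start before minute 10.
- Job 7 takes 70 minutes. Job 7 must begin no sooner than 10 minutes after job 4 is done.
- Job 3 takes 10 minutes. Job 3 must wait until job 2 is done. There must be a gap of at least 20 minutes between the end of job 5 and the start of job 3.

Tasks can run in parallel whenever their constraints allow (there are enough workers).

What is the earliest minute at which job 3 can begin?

Nothing blocks job 1, so it runs from minute 0 to minute 33.
Job 5 cannot begin until job 1 (finishes minute 33). It runs from minute 33 to 33 + 20 = minute 53.
Job 2 waits on job 1 (finishes minute 33, plus 5-minute gap → minute 38), so it starts at minute 38 and finishes at 38 + 15 = minute 53.
Job 3 waits on job 2 (finishes minute 53); job 5 (finishes minute 53, plus 20-minute gap → minute 73). The latest of these is minute 73, which is the earliest job 3 can start.

73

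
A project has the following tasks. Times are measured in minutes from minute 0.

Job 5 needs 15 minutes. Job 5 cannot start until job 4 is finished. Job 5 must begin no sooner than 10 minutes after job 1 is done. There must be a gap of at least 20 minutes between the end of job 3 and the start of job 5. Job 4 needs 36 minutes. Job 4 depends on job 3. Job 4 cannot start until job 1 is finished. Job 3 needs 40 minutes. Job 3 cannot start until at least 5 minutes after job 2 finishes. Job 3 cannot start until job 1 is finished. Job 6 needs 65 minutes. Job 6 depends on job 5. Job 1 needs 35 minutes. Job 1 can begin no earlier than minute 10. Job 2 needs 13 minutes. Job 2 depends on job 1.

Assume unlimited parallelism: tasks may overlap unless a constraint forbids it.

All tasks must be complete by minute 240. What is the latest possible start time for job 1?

Job 6 must finish by minute 240; it takes 65 minutes, so it must start by 240 − 65 = minute 175.
Job 5 must finish before job 6 (must start by minute 175). With a 15-minute duration, job 5 must start by 175 − 15 = minute 160.
Job 4 feeds into job 5 (must start by minute 160); so job 4 must finish by minute 160 and therefore start by minute 124.
Job 3 must finish in time for job 4 (must start by minute 124); job 5 (must start by minute 160, minus 20-minute gap → minute 140). The tightest is minute 124, so job 3 must start by 124 − 40 = minute 84.
Since job 3 (must start by minute 84, minus 5-minute gap → minute 79) depends on it, job 2 must finish by minute 79. Backing off its 13-minute duration gives a latest start of minute 66.
Job 1 must finish in time for job 2 (must start by minute 66); job 3 (must start by minute 84); job 4 (must start by minute 124); job 5 (must start by minute 160, minus 10-minute gap → minute 150). The tightest is minute 66, so job 1 must start by 66 − 35 = minute 31.

31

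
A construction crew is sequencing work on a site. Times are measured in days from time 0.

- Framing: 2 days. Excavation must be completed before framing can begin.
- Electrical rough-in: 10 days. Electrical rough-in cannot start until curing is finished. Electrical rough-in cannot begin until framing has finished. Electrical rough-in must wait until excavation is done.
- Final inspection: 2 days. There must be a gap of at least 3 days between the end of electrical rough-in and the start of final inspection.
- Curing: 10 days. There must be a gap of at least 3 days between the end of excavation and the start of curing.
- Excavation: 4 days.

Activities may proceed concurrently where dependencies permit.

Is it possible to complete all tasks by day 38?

Nothing blocks excavation, so it runs from day 0 to day 4.
After excavation (finishes day 4), framing can start at day 4 and finishes at day 6.
Curing waits on excavation (finishes day 4, plus 3-day gap → day 7), so it starts at day 7 and finishes at 7 + 10 = day 17.
Electrical rough-in has to wait for curing (finishes day 17); framing (finishes day 6); excavation (finishes day 4). The latest of these is day 17, so electrical rough-in runs day 17 to 17 + 10 = day 27.
Final inspection cannot begin until electrical rough-in (finishes day 27, plus 3-day gap → day 30). It runs from day 30 to 30 + 2 = day 32.
Every task is finished by day 32, which is no later than the deadline of 38, so the schedule is feasible.

Yes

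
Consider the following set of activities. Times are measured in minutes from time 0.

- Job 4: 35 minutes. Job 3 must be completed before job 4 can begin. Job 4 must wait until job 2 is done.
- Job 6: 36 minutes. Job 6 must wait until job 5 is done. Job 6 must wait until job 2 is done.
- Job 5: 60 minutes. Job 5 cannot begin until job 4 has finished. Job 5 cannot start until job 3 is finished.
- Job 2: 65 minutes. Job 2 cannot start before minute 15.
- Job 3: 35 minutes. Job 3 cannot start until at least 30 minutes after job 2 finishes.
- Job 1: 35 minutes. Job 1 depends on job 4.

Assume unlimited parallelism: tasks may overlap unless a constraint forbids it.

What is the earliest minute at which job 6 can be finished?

Job 2 cannot begin until its own release at minute 15. It runs from minute 15 to 15 + 65 = minute 80.
After job 2 (finishes minute 80, plus 30-minute gap → minute 110), job 3 can start at minute 110 and finishes at minute 145.
Job 4 cannot start until job 3 (finishes minute 145); job 2 (finishes minute 80). The controlling bound is minute 145, so job 4 finishes at 145 + 35 = minute 180.
Job 5 has to wait for job 4 (finishes minute 180); job 3 (finishes minute 145). The latest of these is minute 180, so job 5 runs minute 180 to 180 + 60 = minute 240.
Job 6 cannot start until job 5 (finishes minute 240); job 2 (finishes minute 80). The controlling bound is minute 240, so job 6 finishes at 240 + 36 = minute 276.

276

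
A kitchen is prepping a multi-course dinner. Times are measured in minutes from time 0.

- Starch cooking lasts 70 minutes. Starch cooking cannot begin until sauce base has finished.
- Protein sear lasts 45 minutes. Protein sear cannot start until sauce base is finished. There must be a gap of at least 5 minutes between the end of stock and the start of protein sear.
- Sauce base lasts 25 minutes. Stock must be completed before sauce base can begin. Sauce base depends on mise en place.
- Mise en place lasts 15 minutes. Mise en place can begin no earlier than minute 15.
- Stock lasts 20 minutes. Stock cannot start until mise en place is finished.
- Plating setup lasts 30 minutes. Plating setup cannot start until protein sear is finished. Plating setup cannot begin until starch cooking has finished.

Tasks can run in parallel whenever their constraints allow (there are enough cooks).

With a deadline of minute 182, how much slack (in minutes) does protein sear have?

32

After its own release at minute 15, mise en place can start at minute 15 and finishes at minute 30.
Stock waits on mise en place (finishes minute 30), so it starts at minute 30 and finishes at 30 + 20 = minute 50.
For sauce base: stock (finishes minute 50); mise en place (finishes minute 30). Taking the maximum gives a start of minute 50, and it finishes at 50 + 25 = minute 75.
Protein sear has to wait for sauce base (finishes minute 75); stock (finishes minute 50, plus 5-minute gap → minute 55). The latest of these is minute 75, so protein sear runs minute 75 to 75 + 45 = minute 120.

Working backward from the deadline:
Plating setup must finish by minute 182; it takes 30 minutes, so it must start by 182 − 30 = minute 152.
Since plating setup (must start by minute 152) depends on it, protein sear must finish by minute 152. Backing off its 45-minute duration gives a latest start of minute 107.
So protein sear can start as early as minute 75 and as late as minute 107, giving 107 − 75 = 32 minutes of slack.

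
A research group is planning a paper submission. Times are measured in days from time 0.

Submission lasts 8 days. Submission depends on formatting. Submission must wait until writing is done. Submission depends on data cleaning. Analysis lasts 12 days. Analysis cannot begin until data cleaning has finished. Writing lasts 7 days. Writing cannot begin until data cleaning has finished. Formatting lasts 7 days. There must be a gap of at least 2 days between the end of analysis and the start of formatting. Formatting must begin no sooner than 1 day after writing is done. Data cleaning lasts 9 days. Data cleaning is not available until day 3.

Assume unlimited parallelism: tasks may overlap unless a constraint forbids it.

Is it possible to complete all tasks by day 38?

No

Data cleaning waits on its own release at day 3, so it starts at day 3 and finishes at 3 + 9 = day 12.
After data cleaning (finishes day 12), writing can start at day 12 and finishes at day 19.
After data cleaning (finishes day 12), analysis can start at day 12 and finishes at day 24.
For formatting: analysis (finishes day 24, plus 2-day gap → day 26); writing (finishes day 19, plus 1-day gap → day 20). Taking the maximum gives a start of day 26, and it finishes at 26 + 7 = day 33.
For submission: formatting (finishes day 33); writing (finishes day 19); data cleaning (finishes day 12). Taking the maximum gives a start of day 33, and it finishes at 33 + 8 = day 41.
The earliest everything can be done is day 41, which is after the deadline of 38, so it is not possible.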